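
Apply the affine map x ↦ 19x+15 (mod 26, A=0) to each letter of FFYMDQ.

F(5): 19·5+15=110≡6 → G
F(5): 19·5+15=110≡6 → G
Y(24): 19·24+15=471≡3 → D
M(12): 19·12+15=243≡9 → J
D(3): 19·3+15=72≡20 → U
Q(16): 19·16+15=319≡7 → H

GGDJUH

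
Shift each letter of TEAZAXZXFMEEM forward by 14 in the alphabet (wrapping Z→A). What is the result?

HSONOLNLTASSA

T(19): 19+14=33≡7 → H
E(4): 4+14=18 → S
A(0): 0+14=14 → O
Z(25): 25+14=39≡13 → N
A(0): 0+14=14 → O
X(23): 23+14=37≡11 → L
Z(25): 25+14=39≡13 → N
X(23): 23+14=37≡11 → L
F(5): 5+14=19 → T
M(12): 12+14=26≡0 → A
E(4): 4+14=18 → S
E(4): 4+14=18 → S
M(12): 12+14=26≡0 → A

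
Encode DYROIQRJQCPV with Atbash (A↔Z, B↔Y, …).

WBILRJIQJXKE

D(3) → W(22)
Y(24) → B(1)
R(17) → I(8)
O(14) → L(11)
I(8) → R(17)
Q(16) → J(9)
R(17) → I(8)
J(9) → Q(16)
Q(16) → J(9)
C(2) → X(23)
P(15) → K(10)
V(21) → E(4)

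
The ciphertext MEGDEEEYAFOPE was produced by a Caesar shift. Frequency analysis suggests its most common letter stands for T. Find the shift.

The most frequent ciphertext letter is E (appears 5 times).
E is position 4; T is position 19.
Shift = -15≡11.

11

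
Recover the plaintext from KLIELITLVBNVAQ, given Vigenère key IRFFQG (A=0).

CUDZVCLUQWXPSZ

Repeat the key across the ciphertext: IRFFQGIRFFQGIR
K(10)−I(8): 2 → C
L(11)−R(17): -6≡20 → U
I(8)−F(5): 3 → D
E(4)−F(5): -1≡25 → Z
L(11)−Q(16): -5≡21 → V
I(8)−G(6): 2 → C
T(19)−I(8): 11 → L
L(11)−R(17): -6≡20 → U
V(21)−F(5): 16 → Q
B(1)−F(5): -4≡22 → W
N(13)−Q(16): -3≡23 → X
V(21)−G(6): 15 → P
A(0)−I(8): -8≡18 → S
Q(16)−R(17): -1≡25 → Z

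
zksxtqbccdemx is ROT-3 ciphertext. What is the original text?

whpuqnyzzabju

z(25): 25−3=22 → w
k(10): 10−3=7 → h
s(18): 18−3=15 → p
x(23): 23−3=20 → u
t(19): 19−3=16 → q
q(16): 16−3=13 → n
b(1): 1−3=-2≡24 → y
c(2): 2−3=-1≡25 → z
c(2): 2−3=-1≡25 → z
d(3): 3−3=0 → a
e(4): 4−3=1 → b
m(12): 12−3=9 → j
x(23): 23−3=20 → u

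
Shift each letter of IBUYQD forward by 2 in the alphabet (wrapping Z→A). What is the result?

KDWASF

I(8): 8+2=10 → K
B(1): 1+2=3 → D
U(20): 20+2=22 → W
Y(24): 24+2=26≡0 → A
Q(16): 16+2=18 → S
D(3): 3+2=5 → F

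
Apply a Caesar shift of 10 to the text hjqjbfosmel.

rtatlpycwov

h(7): 7+10=17 → r
j(9): 9+10=19 → t
q(16): 16+10=26≡0 → a
j(9): 9+10=19 → t
b(1): 1+10=11 → l
f(5): 5+10=15 → p
o(14): 14+10=24 → y
s(18): 18+10=28≡2 → c
m(12): 12+10=22 → w
e(4): 4+10=14 → o
l(11): 11+10=21 → v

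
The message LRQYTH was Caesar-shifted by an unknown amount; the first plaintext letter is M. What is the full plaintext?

MSRZUI

From the crib: L(11)−M(12)=-1≡25, so the shift is 25.
Subtract 25 from each ciphertext letter:
L(11): 11−25=-14≡12 → M
R(17): 17−25=-8≡18 → S
Q(16): 16−25=-9≡17 → R
Y(24): 24−25=-1≡25 → Z
T(19): 19−25=-6≡20 → U
H(7): 7−25=-18≡8 → I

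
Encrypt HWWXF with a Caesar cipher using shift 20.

BQQRZ

H(7): 7+20=27≡1 → B
W(22): 22+20=42≡16 → Q
W(22): 22+20=42≡16 → Q
X(23): 23+20=43≡17 → R
F(5): 5+20=25 → Z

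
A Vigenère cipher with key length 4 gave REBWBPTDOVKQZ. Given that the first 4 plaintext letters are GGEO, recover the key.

Subtract each crib letter from the matching ciphertext letter (mod 26):
R(17)−G(6)=11 → L
E(4)−G(6)=-2≡24 → Y
B(1)−E(4)=-3≡23 → X
W(22)−O(14)=8 → I

LYXI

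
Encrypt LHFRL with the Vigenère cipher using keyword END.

PUIVY

Repeat the key across the message: ENDEN
L(11)+E(4): 15 → P
H(7)+N(13): 20 → U
F(5)+D(3): 8 → I
R(17)+E(4): 21 → V
L(11)+N(13): 24 → Y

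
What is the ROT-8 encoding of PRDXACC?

XZLFIKK

P(15): 15+8=23 → X
R(17): 17+8=25 → Z
D(3): 3+8=11 → L
X(23): 23+8=31≡5 → F
A(0): 0+8=8 → I
C(2): 2+8=10 → K
C(2): 2+8=10 → K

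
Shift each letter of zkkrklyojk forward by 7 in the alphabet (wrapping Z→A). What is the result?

grryrsfvqr

z(25): 25+7=32≡6 → g
k(10): 10+7=17 → r
k(10): 10+7=17 → r
r(17): 17+7=24 → y
k(10): 10+7=17 → r
l(11): 11+7=18 → s
y(24): 24+7=31≡5 → f
o(14): 14+7=21 → v
j(9): 9+7=16 → q
k(10): 10+7=17 → r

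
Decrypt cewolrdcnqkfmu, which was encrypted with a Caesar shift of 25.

dfxpmsedorlgnv

c(2): 2−25=-23≡3 → d
e(4): 4−25=-21≡5 → f
w(22): 22−25=-3≡23 → x
o(14): 14−25=-11≡15 → p
l(11): 11−25=-14≡12 → m
r(17): 17−25=-8≡18 → s
d(3): 3−25=-22≡4 → e
c(2): 2−25=-23≡3 → d
n(13): 13−25=-12≡14 → o
q(16): 16−25=-9≡17 → r
k(10): 10−25=-15≡11 → l
f(5): 5−25=-20≡6 → g
m(12): 12−25=-13≡13 → n
u(20): 20−25=-5≡21 → v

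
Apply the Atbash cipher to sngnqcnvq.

hmtmjxmej

s(18) → h(7)
n(13) → m(12)
g(6) → t(19)
n(13) → m(12)
q(16) → j(9)
c(2) → x(23)
n(13) → m(12)
v(21) → e(4)
q(16) → j(9)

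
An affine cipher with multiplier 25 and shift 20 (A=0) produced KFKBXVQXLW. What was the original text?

The inverse of 25 mod 26 is 25, since 25·25=625≡1. Apply D(y)=25·(y−20) mod 26:
K(10): 25·(10−20)=-250≡10 → K
F(5): 25·(5−20)=-375≡15 → P
K(10): 25·(10−20)=-250≡10 → K
B(1): 25·(1−20)=-475≡19 → T
X(23): 25·(23−20)=75≡23 → X
V(21): 25·(21−20)=25 → Z
Q(16): 25·(16−20)=-100≡4 → E
X(23): 25·(23−20)=75≡23 → X
L(11): 25·(11−20)=-225≡9 → J
W(22): 25·(22−20)=50≡24 → Y

KPKTXZEXJY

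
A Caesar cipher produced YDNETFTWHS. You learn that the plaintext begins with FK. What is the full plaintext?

FKULAMADOZ

From the crib: Y(24)−F(5)=19, so the shift is 19.
Subtract 19 from each ciphertext letter:
Y(24): 24−19=5 → F
D(3): 3−19=-16≡10 → K
N(13): 13−19=-6≡20 → U
E(4): 4−19=-15≡11 → L
T(19): 19−19=0 → A
F(5): 5−19=-14≡12 → M
T(19): 19−19=0 → A
W(22): 22−19=3 → D
H(7): 7−19=-12≡14 → O
S(18): 18−19=-1≡25 → Z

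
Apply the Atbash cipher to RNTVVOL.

IMGEELO

R(17) → I(8)
N(13) → M(12)
T(19) → G(6)
V(21) → E(4)
V(21) → E(4)
O(14) → L(11)
L(11) → O(14)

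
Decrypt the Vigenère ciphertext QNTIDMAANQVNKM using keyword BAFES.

PNOELLAVJYUNFI

Repeat the key across the ciphertext: BAFESBAFESBAFE
Q(16)−B(1): 15 → P
N(13)−A(0): 13 → N
T(19)−F(5): 14 → O
I(8)−E(4): 4 → E
D(3)−S(18): -15≡11 → L
M(12)−B(1): 11 → L
A(0)−A(0): 0 → A
A(0)−F(5): -5≡21 → V
N(13)−E(4): 9 → J
Q(16)−S(18): -2≡24 → Y
V(21)−B(1): 20 → U
N(13)−A(0): 13 → N
K(10)−F(5): 5 → F
M(12)−E(4): 8 → I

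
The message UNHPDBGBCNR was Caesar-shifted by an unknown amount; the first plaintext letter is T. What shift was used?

1

From the crib: U(20)−T(19)=1, so the shift is 1.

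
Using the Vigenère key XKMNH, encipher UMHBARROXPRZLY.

Repeat the key across the message: XKMNHXKMNHXKMN
U(20)+X(23): 43≡17 → R
M(12)+K(10): 22 → W
H(7)+M(12): 19 → T
B(1)+N(13): 14 → O
A(0)+H(7): 7 → H
R(17)+X(23): 40≡14 → O
R(17)+K(10): 27≡1 → B
O(14)+M(12): 26≡0 → A
X(23)+N(13): 36≡10 → K
P(15)+H(7): 22 → W
R(17)+X(23): 40≡14 → O
Z(25)+K(10): 35≡9 → J
L(11)+M(12): 23 → X
Y(24)+N(13): 37≡11 → L

RWTOHOBAKWOJXL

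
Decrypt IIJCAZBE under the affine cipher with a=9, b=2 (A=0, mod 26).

SSVAURXG

The inverse of 9 mod 26 is 3, since 9·3=27≡1. Apply D(y)=3·(y−2) mod 26:
I(8): 3·(8−2)=18 → S
I(8): 3·(8−2)=18 → S
J(9): 3·(9−2)=21 → V
C(2): 3·(2−2)=0 → A
A(0): 3·(0−2)=-6≡20 → U
Z(25): 3·(25−2)=69≡17 → R
B(1): 3·(1−2)=-3≡23 → X
E(4): 3·(4−2)=6 → G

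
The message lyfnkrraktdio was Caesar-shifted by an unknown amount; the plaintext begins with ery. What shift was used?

From the crib: l(11)−e(4)=7, so the shift is 7.

7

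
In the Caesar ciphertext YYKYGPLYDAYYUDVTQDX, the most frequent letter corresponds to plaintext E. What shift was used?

The most frequent ciphertext letter is Y (appears 6 times).
Y is position 24; E is position 4.
Shift = 20.

20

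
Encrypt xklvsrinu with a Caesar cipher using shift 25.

x(23): 23+25=48≡22 → w
k(10): 10+25=35≡9 → j
l(11): 11+25=36≡10 → k
v(21): 21+25=46≡20 → u
s(18): 18+25=43≡17 → r
r(17): 17+25=42≡16 → q
i(8): 8+25=33≡7 → h
n(13): 13+25=38≡12 → m
u(20): 20+25=45≡19 → t

wjkurqhmt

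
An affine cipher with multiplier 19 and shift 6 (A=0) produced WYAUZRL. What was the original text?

The inverse of 19 mod 26 is 11, since 19·11=209≡1. Apply D(y)=11·(y−6) mod 26:
W(22): 11·(22−6)=176≡20 → U
Y(24): 11·(24−6)=198≡16 → Q
A(0): 11·(0−6)=-66≡12 → M
U(20): 11·(20−6)=154≡24 → Y
Z(25): 11·(25−6)=209≡1 → B
R(17): 11·(17−6)=121≡17 → R
L(11): 11·(11−6)=55≡3 → D

UQMYBRD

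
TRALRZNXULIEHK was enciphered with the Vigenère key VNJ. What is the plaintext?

YERQEQSKLQVVMX

Repeat the key across the ciphertext: VNJVNJVNJVNJVN
T(19)−V(21): -2≡24 → Y
R(17)−N(13): 4 → E
A(0)−J(9): -9≡17 → R
L(11)−V(21): -10≡16 → Q
R(17)−N(13): 4 → E
Z(25)−J(9): 16 → Q
N(13)−V(21): -8≡18 → S
X(23)−N(13): 10 → K
U(20)−J(9): 11 → L
L(11)−V(21): -10≡16 → Q
I(8)−N(13): -5≡21 → V
E(4)−J(9): -5≡21 → V
H(7)−V(21): -14≡12 → M
K(10)−N(13): -3≡23 → X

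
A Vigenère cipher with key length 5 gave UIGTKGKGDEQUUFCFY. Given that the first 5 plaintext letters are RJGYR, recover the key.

Subtract each crib letter from the matching ciphertext letter (mod 26):
U(20)−R(17)=3 → D
I(8)−J(9)=-1≡25 → Z
G(6)−G(6)=0 → A
T(19)−Y(24)=-5≡21 → V
K(10)−R(17)=-7≡19 → T

DZAVT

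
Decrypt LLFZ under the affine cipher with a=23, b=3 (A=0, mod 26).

The inverse of 23 mod 26 is 17, since 23·17=391≡1. Apply D(y)=17·(y−3) mod 26:
L(11): 17·(11−3)=136≡6 → G
L(11): 17·(11−3)=136≡6 → G
F(5): 17·(5−3)=34≡8 → I
Z(25): 17·(25−3)=374≡10 → K

GGIK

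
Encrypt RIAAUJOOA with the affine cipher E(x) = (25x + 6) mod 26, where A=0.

PYGGMXSSG

R(17): 25·17+6=431≡15 → P
I(8): 25·8+6=206≡24 → Y
A(0): 25·0+6=6 → G
A(0): 25·0+6=6 → G
U(20): 25·20+6=506≡12 → M
J(9): 25·9+6=231≡23 → X
O(14): 25·14+6=356≡18 → S
O(14): 25·14+6=356≡18 → S
A(0): 25·0+6=6 → G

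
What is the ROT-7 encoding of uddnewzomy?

bkkuldgvtf

u(20): 20+7=27≡1 → b
d(3): 3+7=10 → k
d(3): 3+7=10 → k
n(13): 13+7=20 → u
e(4): 4+7=11 → l
w(22): 22+7=29≡3 → d
z(25): 25+7=32≡6 → g
o(14): 14+7=21 → v
m(12): 12+7=19 → t
y(24): 24+7=31≡5 → f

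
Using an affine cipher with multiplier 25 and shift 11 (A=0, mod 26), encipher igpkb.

i(8): 25·8+11=211≡3 → d
g(6): 25·6+11=161≡5 → f
p(15): 25·15+11=386≡22 → w
k(10): 25·10+11=261≡1 → b
b(1): 25·1+11=36≡10 → k

dfwbk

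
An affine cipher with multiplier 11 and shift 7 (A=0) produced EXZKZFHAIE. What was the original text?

The inverse of 11 mod 26 is 19, since 11·19=209≡1. Apply D(y)=19·(y−7) mod 26:
E(4): 19·(4−7)=-57≡21 → V
X(23): 19·(23−7)=304≡18 → S
Z(25): 19·(25−7)=342≡4 → E
K(10): 19·(10−7)=57≡5 → F
Z(25): 19·(25−7)=342≡4 → E
F(5): 19·(5−7)=-38≡14 → O
H(7): 19·(7−7)=0 → A
A(0): 19·(0−7)=-133≡23 → X
I(8): 19·(8−7)=19 → T
E(4): 19·(4−7)=-57≡21 → V

VSEFEOAXTV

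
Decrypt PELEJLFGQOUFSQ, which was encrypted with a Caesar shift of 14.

BQXQVXRSCAGREC

P(15): 15−14=1 → B
E(4): 4−14=-10≡16 → Q
L(11): 11−14=-3≡23 → X
E(4): 4−14=-10≡16 → Q
J(9): 9−14=-5≡21 → V
L(11): 11−14=-3≡23 → X
F(5): 5−14=-9≡17 → R
G(6): 6−14=-8≡18 → S
Q(16): 16−14=2 → C
O(14): 14−14=0 → A
U(20): 20−14=6 → G
F(5): 5−14=-9≡17 → R
S(18): 18−14=4 → E
Q(16): 16−14=2 → C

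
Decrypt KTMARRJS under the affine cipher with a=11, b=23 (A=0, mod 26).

NCZFQQUJ

The inverse of 11 mod 26 is 19, since 11·19=209≡1. Apply D(y)=19·(y−23) mod 26:
K(10): 19·(10−23)=-247≡13 → N
T(19): 19·(19−23)=-76≡2 → C
M(12): 19·(12−23)=-209≡25 → Z
A(0): 19·(0−23)=-437≡5 → F
R(17): 19·(17−23)=-114≡16 → Q
R(17): 19·(17−23)=-114≡16 → Q
J(9): 19·(9−23)=-266≡20 → U
S(18): 19·(18−23)=-95≡9 → J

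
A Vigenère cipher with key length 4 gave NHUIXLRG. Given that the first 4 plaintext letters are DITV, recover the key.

Subtract each crib letter from the matching ciphertext letter (mod 26):
N(13)−D(3)=10 → K
H(7)−I(8)=-1≡25 → Z
U(20)−T(19)=1 → B
I(8)−V(21)=-13≡13 → N

KZBN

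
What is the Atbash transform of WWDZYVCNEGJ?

W(22) → D(3)
W(22) → D(3)
D(3) → W(22)
Z(25) → A(0)
Y(24) → B(1)
V(21) → E(4)
C(2) → X(23)
N(13) → M(12)
E(4) → V(21)
G(6) → T(19)
J(9) → Q(16)

DDWABEXMVTQ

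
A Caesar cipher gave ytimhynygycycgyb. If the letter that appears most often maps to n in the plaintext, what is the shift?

The most frequent ciphertext letter is y (appears 6 times).
y is position 24; n is position 13.
Shift = 11.

11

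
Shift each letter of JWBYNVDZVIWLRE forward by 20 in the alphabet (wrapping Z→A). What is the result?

DQVSHPXTPCQFLY

J(9): 9+20=29≡3 → D
W(22): 22+20=42≡16 → Q
B(1): 1+20=21 → V
Y(24): 24+20=44≡18 → S
N(13): 13+20=33≡7 → H
V(21): 21+20=41≡15 → P
D(3): 3+20=23 → X
Z(25): 25+20=45≡19 → T
V(21): 21+20=41≡15 → P
I(8): 8+20=28≡2 → C
W(22): 22+20=42≡16 → Q
L(11): 11+20=31≡5 → F
R(17): 17+20=37≡11 → L
E(4): 4+20=24 → Y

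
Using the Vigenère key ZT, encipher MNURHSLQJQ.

Repeat the key across the message: ZTZTZTZTZT
M(12)+Z(25): 37≡11 → L
N(13)+T(19): 32≡6 → G
U(20)+Z(25): 45≡19 → T
R(17)+T(19): 36≡10 → K
H(7)+Z(25): 32≡6 → G
S(18)+T(19): 37≡11 → L
L(11)+Z(25): 36≡10 → K
Q(16)+T(19): 35≡9 → J
J(9)+Z(25): 34≡8 → I
Q(16)+T(19): 35≡9 → J

LGTKGLKJIJ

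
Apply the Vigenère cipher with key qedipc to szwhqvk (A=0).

idzpfxa

Repeat the key across the message: qedipcq
s(18)+q(16): 34≡8 → i
z(25)+e(4): 29≡3 → d
w(22)+d(3): 25 → z
h(7)+i(8): 15 → p
q(16)+p(15): 31≡5 → f
v(21)+c(2): 23 → x
k(10)+q(16): 26≡0 → a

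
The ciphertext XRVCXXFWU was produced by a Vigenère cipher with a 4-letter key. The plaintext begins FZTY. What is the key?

Subtract each crib letter from the matching ciphertext letter (mod 26):
X(23)−F(5)=18 → S
R(17)−Z(25)=-8≡18 → S
V(21)−T(19)=2 → C
C(2)−Y(24)=-22≡4 → E

SSCE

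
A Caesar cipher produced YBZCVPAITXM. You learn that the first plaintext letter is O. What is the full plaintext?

ORPSLFQYJNC

From the crib: Y(24)−O(14)=10, so the shift is 10.
Subtract 10 from each ciphertext letter:
Y(24): 24−10=14 → O
B(1): 1−10=-9≡17 → R
Z(25): 25−10=15 → P
C(2): 2−10=-8≡18 → S
V(21): 21−10=11 → L
P(15): 15−10=5 → F
A(0): 0−10=-10≡16 → Q
I(8): 8−10=-2≡24 → Y
T(19): 19−10=9 → J
X(23): 23−10=13 → N
M(12): 12−10=2 → C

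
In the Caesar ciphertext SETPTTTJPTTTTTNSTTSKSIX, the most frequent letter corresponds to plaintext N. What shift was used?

6

The most frequent ciphertext letter is T (appears 11 times).
T is position 19; N is position 13.
Shift = 6.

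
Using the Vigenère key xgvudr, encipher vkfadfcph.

Repeat the key across the message: xgvudrxgv
v(21)+x(23): 44≡18 → s
k(10)+g(6): 16 → q
f(5)+v(21): 26≡0 → a
a(0)+u(20): 20 → u
d(3)+d(3): 6 → g
f(5)+r(17): 22 → w
c(2)+x(23): 25 → z
p(15)+g(6): 21 → v
h(7)+v(21): 28≡2 → c

sqaugwzvc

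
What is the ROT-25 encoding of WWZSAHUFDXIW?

W(22): 22+25=47≡21 → V
W(22): 22+25=47≡21 → V
Z(25): 25+25=50≡24 → Y
S(18): 18+25=43≡17 → R
A(0): 0+25=25 → Z
H(7): 7+25=32≡6 → G
U(20): 20+25=45≡19 → T
F(5): 5+25=30≡4 → E
D(3): 3+25=28≡2 → C
X(23): 23+25=48≡22 → W
I(8): 8+25=33≡7 → H
W(22): 22+25=47≡21 → V

VVYRZGTECWHV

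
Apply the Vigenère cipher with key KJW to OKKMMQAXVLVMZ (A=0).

Repeat the key across the message: KJWKJWKJWKJWK
O(14)+K(10): 24 → Y
K(10)+J(9): 19 → T
K(10)+W(22): 32≡6 → G
M(12)+K(10): 22 → W
M(12)+J(9): 21 → V
Q(16)+W(22): 38≡12 → M
A(0)+K(10): 10 → K
X(23)+J(9): 32≡6 → G
V(21)+W(22): 43≡17 → R
L(11)+K(10): 21 → V
V(21)+J(9): 30≡4 → E
M(12)+W(22): 34≡8 → I
Z(25)+K(10): 35≡9 → J

YTGWVMKGRVEIJ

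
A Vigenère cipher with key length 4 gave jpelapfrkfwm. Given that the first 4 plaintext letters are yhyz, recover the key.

ligm

Subtract each crib letter from the matching ciphertext letter (mod 26):
j(9)−y(24)=-15≡11 → l
p(15)−h(7)=8 → i
e(4)−y(24)=-20≡6 → g
l(11)−z(25)=-14≡12 → m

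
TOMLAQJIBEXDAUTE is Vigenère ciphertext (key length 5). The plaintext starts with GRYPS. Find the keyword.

NXOWI

Subtract each crib letter from the matching ciphertext letter (mod 26):
T(19)−G(6)=13 → N
O(14)−R(17)=-3≡23 → X
M(12)−Y(24)=-12≡14 → O
L(11)−P(15)=-4≡22 → W
A(0)−S(18)=-18≡8 → I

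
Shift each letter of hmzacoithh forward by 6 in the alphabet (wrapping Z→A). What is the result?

nsfgiuoznn

h(7): 7+6=13 → n
m(12): 12+6=18 → s
z(25): 25+6=31≡5 → f
a(0): 0+6=6 → g
c(2): 2+6=8 → i
o(14): 14+6=20 → u
i(8): 8+6=14 → o
t(19): 19+6=25 → z
h(7): 7+6=13 → n
h(7): 7+6=13 → n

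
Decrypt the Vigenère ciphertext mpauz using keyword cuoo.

kvmgx

Repeat the key across the ciphertext: cuooc
m(12)−c(2): 10 → k
p(15)−u(20): -5≡21 → v
a(0)−o(14): -14≡12 → m
u(20)−o(14): 6 → g
z(25)−c(2): 23 → x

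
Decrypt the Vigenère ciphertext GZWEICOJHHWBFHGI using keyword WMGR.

Repeat the key across the ciphertext: WMGRWMGRWMGRWMGR
G(6)−W(22): -16≡10 → K
Z(25)−M(12): 13 → N
W(22)−G(6): 16 → Q
E(4)−R(17): -13≡13 → N
I(8)−W(22): -14≡12 → M
C(2)−M(12): -10≡16 → Q
O(14)−G(6): 8 → I
J(9)−R(17): -8≡18 → S
H(7)−W(22): -15≡11 → L
H(7)−M(12): -5≡21 → V
W(22)−G(6): 16 → Q
B(1)−R(17): -16≡10 → K
F(5)−W(22): -17≡9 → J
H(7)−M(12): -5≡21 → V
G(6)−G(6): 0 → A
I(8)−R(17): -9≡17 → R

KNQNMQISLVQKJVAR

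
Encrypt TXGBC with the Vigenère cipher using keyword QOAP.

JLGQS

Repeat the key across the message: QOAPQ
T(19)+Q(16): 35≡9 → J
X(23)+O(14): 37≡11 → L
G(6)+A(0): 6 → G
B(1)+P(15): 16 → Q
C(2)+Q(16): 18 → S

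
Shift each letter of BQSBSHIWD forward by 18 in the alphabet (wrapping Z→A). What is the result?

TIKTKZAOV

B(1): 1+18=19 → T
Q(16): 16+18=34≡8 → I
S(18): 18+18=36≡10 → K
B(1): 1+18=19 → T
S(18): 18+18=36≡10 → K
H(7): 7+18=25 → Z
I(8): 8+18=26≡0 → A
W(22): 22+18=40≡14 → O
D(3): 3+18=21 → V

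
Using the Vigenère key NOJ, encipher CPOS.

Repeat the key across the message: NOJN
C(2)+N(13): 15 → P
P(15)+O(14): 29≡3 → D
O(14)+J(9): 23 → X
S(18)+N(13): 31≡5 → F

PDXF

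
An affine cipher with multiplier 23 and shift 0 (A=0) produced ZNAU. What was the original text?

The inverse of 23 mod 26 is 17, since 23·17=391≡1. Apply D(y)=17·(y−0) mod 26:
Z(25): 17·(25−0)=425≡9 → J
N(13): 17·(13−0)=221≡13 → N
A(0): 17·(0−0)=0 → A
U(20): 17·(20−0)=340≡2 → C

JNAC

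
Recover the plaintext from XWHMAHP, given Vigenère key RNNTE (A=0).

GJUTWQC

Repeat the key across the ciphertext: RNNTERN
X(23)−R(17): 6 → G
W(22)−N(13): 9 → J
H(7)−N(13): -6≡20 → U
M(12)−T(19): -7≡19 → T
A(0)−E(4): -4≡22 → W
H(7)−R(17): -10≡16 → Q
P(15)−N(13): 2 → C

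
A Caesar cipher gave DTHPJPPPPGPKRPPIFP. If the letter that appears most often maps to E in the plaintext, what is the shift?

11

The most frequent ciphertext letter is P (appears 9 times).
P is position 15; E is position 4.
Shift = 11.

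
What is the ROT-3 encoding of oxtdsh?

o(14): 14+3=17 → r
x(23): 23+3=26≡0 → a
t(19): 19+3=22 → w
d(3): 3+3=6 → g
s(18): 18+3=21 → v
h(7): 7+3=10 → k

rawgvk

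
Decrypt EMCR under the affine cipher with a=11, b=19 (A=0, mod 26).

BXPO

The inverse of 11 mod 26 is 19, since 11·19=209≡1. Apply D(y)=19·(y−19) mod 26:
E(4): 19·(4−19)=-285≡1 → B
M(12): 19·(12−19)=-133≡23 → X
C(2): 19·(2−19)=-323≡15 → P
R(17): 19·(17−19)=-38≡14 → O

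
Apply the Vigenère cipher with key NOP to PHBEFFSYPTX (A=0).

CVQRTUFMEGL

Repeat the key across the message: NOPNOPNOPNO
P(15)+N(13): 28≡2 → C
H(7)+O(14): 21 → V
B(1)+P(15): 16 → Q
E(4)+N(13): 17 → R
F(5)+O(14): 19 → T
F(5)+P(15): 20 → U
S(18)+N(13): 31≡5 → F
Y(24)+O(14): 38≡12 → M
P(15)+P(15): 30≡4 → E
T(19)+N(13): 32≡6 → G
X(23)+O(14): 37≡11 → L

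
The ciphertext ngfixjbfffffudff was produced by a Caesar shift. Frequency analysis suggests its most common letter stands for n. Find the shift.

18

The most frequent ciphertext letter is f (appears 8 times).
f is position 5; n is position 13.
Shift = -8≡18.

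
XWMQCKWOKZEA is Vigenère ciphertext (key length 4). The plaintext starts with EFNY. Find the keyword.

TRZS

Subtract each crib letter from the matching ciphertext letter (mod 26):
X(23)−E(4)=19 → T
W(22)−F(5)=17 → R
M(12)−N(13)=-1≡25 → Z
Q(16)−Y(24)=-8≡18 → S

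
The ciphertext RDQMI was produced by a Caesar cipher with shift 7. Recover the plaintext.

KWJFB

R(17): 17−7=10 → K
D(3): 3−7=-4≡22 → W
Q(16): 16−7=9 → J
M(12): 12−7=5 → F
I(8): 8−7=1 → B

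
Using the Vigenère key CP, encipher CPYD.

Repeat the key across the message: CPCP
C(2)+C(2): 4 → E
P(15)+P(15): 30≡4 → E
Y(24)+C(2): 26≡0 → A
D(3)+P(15): 18 → S

EEAS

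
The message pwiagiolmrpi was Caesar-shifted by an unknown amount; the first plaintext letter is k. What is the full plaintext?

krdvbdjghmkd

From the crib: p(15)−k(10)=5, so the shift is 5.
Subtract 5 from each ciphertext letter:
p(15): 15−5=10 → k
w(22): 22−5=17 → r
i(8): 8−5=3 → d
a(0): 0−5=-5≡21 → v
g(6): 6−5=1 → b
i(8): 8−5=3 → d
o(14): 14−5=9 → j
l(11): 11−5=6 → g
m(12): 12−5=7 → h
r(17): 17−5=12 → m
p(15): 15−5=10 → k
i(8): 8−5=3 → d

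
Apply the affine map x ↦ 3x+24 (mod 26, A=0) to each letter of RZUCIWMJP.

XVGEWMIZR

R(17): 3·17+24=75≡23 → X
Z(25): 3·25+24=99≡21 → V
U(20): 3·20+24=84≡6 → G
C(2): 3·2+24=30≡4 → E
I(8): 3·8+24=48≡22 → W
W(22): 3·22+24=90≡12 → M
M(12): 3·12+24=60≡8 → I
J(9): 3·9+24=51≡25 → Z
P(15): 3·15+24=69≡17 → R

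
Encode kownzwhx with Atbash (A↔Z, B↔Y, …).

k(10) → p(15)
o(14) → l(11)
w(22) → d(3)
n(13) → m(12)
z(25) → a(0)
w(22) → d(3)
h(7) → s(18)
x(23) → c(2)

pldmadsc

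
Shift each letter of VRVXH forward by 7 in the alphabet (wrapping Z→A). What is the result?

V(21): 21+7=28≡2 → C
R(17): 17+7=24 → Y
V(21): 21+7=28≡2 → C
X(23): 23+7=30≡4 → E
H(7): 7+7=14 → O

CYCEO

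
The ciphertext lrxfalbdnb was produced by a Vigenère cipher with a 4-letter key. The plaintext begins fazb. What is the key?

Subtract each crib letter from the matching ciphertext letter (mod 26):
l(11)−f(5)=6 → g
r(17)−a(0)=17 → r
x(23)−z(25)=-2≡24 → y
f(5)−b(1)=4 → e

grye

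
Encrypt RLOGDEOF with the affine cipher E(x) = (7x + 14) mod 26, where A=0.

DNIEJQIX

R(17): 7·17+14=133≡3 → D
L(11): 7·11+14=91≡13 → N
O(14): 7·14+14=112≡8 → I
G(6): 7·6+14=56≡4 → E
D(3): 7·3+14=35≡9 → J
E(4): 7·4+14=42≡16 → Q
O(14): 7·14+14=112≡8 → I
F(5): 7·5+14=49≡23 → X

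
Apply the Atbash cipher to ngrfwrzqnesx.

mtiudiajmvhc

n(13) → m(12)
g(6) → t(19)
r(17) → i(8)
f(5) → u(20)
w(22) → d(3)
r(17) → i(8)
z(25) → a(0)
q(16) → j(9)
n(13) → m(12)
e(4) → v(21)
s(18) → h(7)
x(23) → c(2)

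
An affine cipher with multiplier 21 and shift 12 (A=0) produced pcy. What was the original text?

The inverse of 21 mod 26 is 5, since 21·5=105≡1. Apply D(y)=5·(y−12) mod 26:
p(15): 5·(15−12)=15 → p
c(2): 5·(2−12)=-50≡2 → c
y(24): 5·(24−12)=60≡8 → i

pci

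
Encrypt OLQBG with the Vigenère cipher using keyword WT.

Repeat the key across the message: WTWTW
O(14)+W(22): 36≡10 → K
L(11)+T(19): 30≡4 → E
Q(16)+W(22): 38≡12 → M
B(1)+T(19): 20 → U
G(6)+W(22): 28≡2 → C

KEMUC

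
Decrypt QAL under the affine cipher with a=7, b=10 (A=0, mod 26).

MGP

The inverse of 7 mod 26 is 15, since 7·15=105≡1. Apply D(y)=15·(y−10) mod 26:
Q(16): 15·(16−10)=90≡12 → M
A(0): 15·(0−10)=-150≡6 → G
L(11): 15·(11−10)=15 → P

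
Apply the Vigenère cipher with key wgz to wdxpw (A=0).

sjwlc

Repeat the key across the message: wgzwg
w(22)+w(22): 44≡18 → s
d(3)+g(6): 9 → j
x(23)+z(25): 48≡22 → w
p(15)+w(22): 37≡11 → l
w(22)+g(6): 28≡2 → c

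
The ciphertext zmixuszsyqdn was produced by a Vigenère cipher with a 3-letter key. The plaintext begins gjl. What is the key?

tdx

Subtract each crib letter from the matching ciphertext letter (mod 26):
z(25)−g(6)=19 → t
m(12)−j(9)=3 → d
i(8)−l(11)=-3≡23 → x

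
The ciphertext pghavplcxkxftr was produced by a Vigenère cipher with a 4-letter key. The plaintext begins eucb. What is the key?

lmfz

Subtract each crib letter from the matching ciphertext letter (mod 26):
p(15)−e(4)=11 → l
g(6)−u(20)=-14≡12 → m
h(7)−c(2)=5 → f
a(0)−b(1)=-1≡25 → z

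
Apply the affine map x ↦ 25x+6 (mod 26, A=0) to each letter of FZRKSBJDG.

F(5): 25·5+6=131≡1 → B
Z(25): 25·25+6=631≡7 → H
R(17): 25·17+6=431≡15 → P
K(10): 25·10+6=256≡22 → W
S(18): 25·18+6=456≡14 → O
B(1): 25·1+6=31≡5 → F
J(9): 25·9+6=231≡23 → X
D(3): 25·3+6=81≡3 → D
G(6): 25·6+6=156≡0 → A

BHPWOFXDA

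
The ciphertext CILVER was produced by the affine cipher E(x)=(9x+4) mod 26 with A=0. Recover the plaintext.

UMVZAN

The inverse of 9 mod 26 is 3, since 9·3=27≡1. Apply D(y)=3·(y−4) mod 26:
C(2): 3·(2−4)=-6≡20 → U
I(8): 3·(8−4)=12 → M
L(11): 3·(11−4)=21 → V
V(21): 3·(21−4)=51≡25 → Z
E(4): 3·(4−4)=0 → A
R(17): 3·(17−4)=39≡13 → N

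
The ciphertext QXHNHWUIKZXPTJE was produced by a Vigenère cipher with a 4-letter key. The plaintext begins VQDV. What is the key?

VHES

Subtract each crib letter from the matching ciphertext letter (mod 26):
Q(16)−V(21)=-5≡21 → V
X(23)−Q(16)=7 → H
H(7)−D(3)=4 → E
N(13)−V(21)=-8≡18 → S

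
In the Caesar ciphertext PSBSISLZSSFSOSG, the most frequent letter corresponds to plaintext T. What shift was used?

The most frequent ciphertext letter is S (appears 7 times).
S is position 18; T is position 19.
Shift = -1≡25.

25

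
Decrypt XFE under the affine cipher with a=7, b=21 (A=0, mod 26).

EUF

The inverse of 7 mod 26 is 15, since 7·15=105≡1. Apply D(y)=15·(y−21) mod 26:
X(23): 15·(23−21)=30≡4 → E
F(5): 15·(5−21)=-240≡20 → U
E(4): 15·(4−21)=-255≡5 → F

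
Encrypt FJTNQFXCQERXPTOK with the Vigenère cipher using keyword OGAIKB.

Repeat the key across the message: OGAIKBOGAIKBOGAI
F(5)+O(14): 19 → T
J(9)+G(6): 15 → P
T(19)+A(0): 19 → T
N(13)+I(8): 21 → V
Q(16)+K(10): 26≡0 → A
F(5)+B(1): 6 → G
X(23)+O(14): 37≡11 → L
C(2)+G(6): 8 → I
Q(16)+A(0): 16 → Q
E(4)+I(8): 12 → M
R(17)+K(10): 27≡1 → B
X(23)+B(1): 24 → Y
P(15)+O(14): 29≡3 → D
T(19)+G(6): 25 → Z
O(14)+A(0): 14 → O
K(10)+I(8): 18 → S

TPTVAGLIQMBYDZOS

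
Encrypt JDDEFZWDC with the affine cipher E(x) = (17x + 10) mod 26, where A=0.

HJJARTUJS

J(9): 17·9+10=163≡7 → H
D(3): 17·3+10=61≡9 → J
D(3): 17·3+10=61≡9 → J
E(4): 17·4+10=78≡0 → A
F(5): 17·5+10=95≡17 → R
Z(25): 17·25+10=435≡19 → T
W(22): 17·22+10=384≡20 → U
D(3): 17·3+10=61≡9 → J
C(2): 17·2+10=44≡18 → S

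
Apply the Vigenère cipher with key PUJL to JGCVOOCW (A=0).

YALGDILH

Repeat the key across the message: PUJLPUJL
J(9)+P(15): 24 → Y
G(6)+U(20): 26≡0 → A
C(2)+J(9): 11 → L
V(21)+L(11): 32≡6 → G
O(14)+P(15): 29≡3 → D
O(14)+U(20): 34≡8 → I
C(2)+J(9): 11 → L
W(22)+L(11): 33≡7 → H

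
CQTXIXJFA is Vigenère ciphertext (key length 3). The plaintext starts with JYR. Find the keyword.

Subtract each crib letter from the matching ciphertext letter (mod 26):
C(2)−J(9)=-7≡19 → T
Q(16)−Y(24)=-8≡18 → S
T(19)−R(17)=2 → C

TSC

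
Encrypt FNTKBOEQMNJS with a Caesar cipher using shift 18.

XFLCTGWIEFBK

F(5): 5+18=23 → X
N(13): 13+18=31≡5 → F
T(19): 19+18=37≡11 → L
K(10): 10+18=28≡2 → C
B(1): 1+18=19 → T
O(14): 14+18=32≡6 → G
E(4): 4+18=22 → W
Q(16): 16+18=34≡8 → I
M(12): 12+18=30≡4 → E
N(13): 13+18=31≡5 → F
J(9): 9+18=27≡1 → B
S(18): 18+18=36≡10 → K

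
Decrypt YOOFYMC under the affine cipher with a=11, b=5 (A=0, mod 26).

The inverse of 11 mod 26 is 19, since 11·19=209≡1. Apply D(y)=19·(y−5) mod 26:
Y(24): 19·(24−5)=361≡23 → X
O(14): 19·(14−5)=171≡15 → P
O(14): 19·(14−5)=171≡15 → P
F(5): 19·(5−5)=0 → A
Y(24): 19·(24−5)=361≡23 → X
M(12): 19·(12−5)=133≡3 → D
C(2): 19·(2−5)=-57≡21 → V

XPPAXDV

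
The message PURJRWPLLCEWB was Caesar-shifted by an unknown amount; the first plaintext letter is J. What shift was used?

6

From the crib: P(15)−J(9)=6, so the shift is 6.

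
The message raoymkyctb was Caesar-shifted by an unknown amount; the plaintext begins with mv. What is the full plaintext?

From the crib: r(17)−m(12)=5, so the shift is 5.
Subtract 5 from each ciphertext letter:
r(17): 17−5=12 → m
a(0): 0−5=-5≡21 → v
o(14): 14−5=9 → j
y(24): 24−5=19 → t
m(12): 12−5=7 → h
k(10): 10−5=5 → f
y(24): 24−5=19 → t
c(2): 2−5=-3≡23 → x
t(19): 19−5=14 → o
b(1): 1−5=-4≡22 → w

mvjthftxow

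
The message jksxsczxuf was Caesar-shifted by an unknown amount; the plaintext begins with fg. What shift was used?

4

From the crib: j(9)−f(5)=4, so the shift is 4.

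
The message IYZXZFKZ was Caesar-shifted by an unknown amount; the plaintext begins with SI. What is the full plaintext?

SIJHJPUJ

From the crib: I(8)−S(18)=-10≡16, so the shift is 16.
Subtract 16 from each ciphertext letter:
I(8): 8−16=-8≡18 → S
Y(24): 24−16=8 → I
Z(25): 25−16=9 → J
X(23): 23−16=7 → H
Z(25): 25−16=9 → J
F(5): 5−16=-11≡15 → P
K(10): 10−16=-6≡20 → U
Z(25): 25−16=9 → J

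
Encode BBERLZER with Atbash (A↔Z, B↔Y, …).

YYVIOAVI

B(1) → Y(24)
B(1) → Y(24)
E(4) → V(21)
R(17) → I(8)
L(11) → O(14)
Z(25) → A(0)
E(4) → V(21)
R(17) → I(8)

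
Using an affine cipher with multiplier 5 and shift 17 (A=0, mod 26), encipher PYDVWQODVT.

OHGSXTJGSI

P(15): 5·15+17=92≡14 → O
Y(24): 5·24+17=137≡7 → H
D(3): 5·3+17=32≡6 → G
V(21): 5·21+17=122≡18 → S
W(22): 5·22+17=127≡23 → X
Q(16): 5·16+17=97≡19 → T
O(14): 5·14+17=87≡9 → J
D(3): 5·3+17=32≡6 → G
V(21): 5·21+17=122≡18 → S
T(19): 5·19+17=112≡8 → I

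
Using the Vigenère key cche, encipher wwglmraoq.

Repeat the key across the message: cchecchec
w(22)+c(2): 24 → y
w(22)+c(2): 24 → y
g(6)+h(7): 13 → n
l(11)+e(4): 15 → p
m(12)+c(2): 14 → o
r(17)+c(2): 19 → t
a(0)+h(7): 7 → h
o(14)+e(4): 18 → s
q(16)+c(2): 18 → s

yynpothss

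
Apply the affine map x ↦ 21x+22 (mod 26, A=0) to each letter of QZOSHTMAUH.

UBEKNFOWAN

Q(16): 21·16+22=358≡20 → U
Z(25): 21·25+22=547≡1 → B
O(14): 21·14+22=316≡4 → E
S(18): 21·18+22=400≡10 → K
H(7): 21·7+22=169≡13 → N
T(19): 21·19+22=421≡5 → F
M(12): 21·12+22=274≡14 → O
A(0): 21·0+22=22 → W
U(20): 21·20+22=442≡0 → A
H(7): 21·7+22=169≡13 → N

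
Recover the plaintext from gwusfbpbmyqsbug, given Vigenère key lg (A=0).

Repeat the key across the ciphertext: lglglglglglglgl
g(6)−l(11): -5≡21 → v
w(22)−g(6): 16 → q
u(20)−l(11): 9 → j
s(18)−g(6): 12 → m
f(5)−l(11): -6≡20 → u
b(1)−g(6): -5≡21 → v
p(15)−l(11): 4 → e
b(1)−g(6): -5≡21 → v
m(12)−l(11): 1 → b
y(24)−g(6): 18 → s
q(16)−l(11): 5 → f
s(18)−g(6): 12 → m
b(1)−l(11): -10≡16 → q
u(20)−g(6): 14 → o
g(6)−l(11): -5≡21 → v

vqjmuvevbsfmqov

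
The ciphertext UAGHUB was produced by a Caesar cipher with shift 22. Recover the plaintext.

YEKLYF

U(20): 20−22=-2≡24 → Y
A(0): 0−22=-22≡4 → E
G(6): 6−22=-16≡10 → K
H(7): 7−22=-15≡11 → L
U(20): 20−22=-2≡24 → Y
B(1): 1−22=-21≡5 → F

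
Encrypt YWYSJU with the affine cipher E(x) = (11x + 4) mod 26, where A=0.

Y(24): 11·24+4=268≡8 → I
W(22): 11·22+4=246≡12 → M
Y(24): 11·24+4=268≡8 → I
S(18): 11·18+4=202≡20 → U
J(9): 11·9+4=103≡25 → Z
U(20): 11·20+4=224≡16 → Q

IMIUZQ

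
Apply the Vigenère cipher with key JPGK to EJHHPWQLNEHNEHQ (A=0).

Repeat the key across the message: JPGKJPGKJPGKJPG
E(4)+J(9): 13 → N
J(9)+P(15): 24 → Y
H(7)+G(6): 13 → N
H(7)+K(10): 17 → R
P(15)+J(9): 24 → Y
W(22)+P(15): 37≡11 → L
Q(16)+G(6): 22 → W
L(11)+K(10): 21 → V
N(13)+J(9): 22 → W
E(4)+P(15): 19 → T
H(7)+G(6): 13 → N
N(13)+K(10): 23 → X
E(4)+J(9): 13 → N
H(7)+P(15): 22 → W
Q(16)+G(6): 22 → W

NYNRYLWVWTNXNWW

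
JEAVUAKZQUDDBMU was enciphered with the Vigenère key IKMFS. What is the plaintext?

BUOQCSANLCVTPHC

Repeat the key across the ciphertext: IKMFSIKMFSIKMFS
J(9)−I(8): 1 → B
E(4)−K(10): -6≡20 → U
A(0)−M(12): -12≡14 → O
V(21)−F(5): 16 → Q
U(20)−S(18): 2 → C
A(0)−I(8): -8≡18 → S
K(10)−K(10): 0 → A
Z(25)−M(12): 13 → N
Q(16)−F(5): 11 → L
U(20)−S(18): 2 → C
D(3)−I(8): -5≡21 → V
D(3)−K(10): -7≡19 → T
B(1)−M(12): -11≡15 → P
M(12)−F(5): 7 → H
U(20)−S(18): 2 → C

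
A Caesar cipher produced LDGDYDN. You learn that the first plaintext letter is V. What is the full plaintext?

From the crib: L(11)−V(21)=-10≡16, so the shift is 16.
Subtract 16 from each ciphertext letter:
L(11): 11−16=-5≡21 → V
D(3): 3−16=-13≡13 → N
G(6): 6−16=-10≡16 → Q
D(3): 3−16=-13≡13 → N
Y(24): 24−16=8 → I
D(3): 3−16=-13≡13 → N
N(13): 13−16=-3≡23 → X

VNQNINX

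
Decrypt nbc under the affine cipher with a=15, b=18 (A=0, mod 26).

The inverse of 15 mod 26 is 7, since 15·7=105≡1. Apply D(y)=7·(y−18) mod 26:
n(13): 7·(13−18)=-35≡17 → r
b(1): 7·(1−18)=-119≡11 → l
c(2): 7·(2−18)=-112≡18 → s

rls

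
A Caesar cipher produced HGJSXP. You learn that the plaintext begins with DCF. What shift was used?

From the crib: H(7)−D(3)=4, so the shift is 4.

4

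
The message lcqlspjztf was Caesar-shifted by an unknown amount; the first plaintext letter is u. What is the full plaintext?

From the crib: l(11)−u(20)=-9≡17, so the shift is 17.
Subtract 17 from each ciphertext letter:
l(11): 11−17=-6≡20 → u
c(2): 2−17=-15≡11 → l
q(16): 16−17=-1≡25 → z
l(11): 11−17=-6≡20 → u
s(18): 18−17=1 → b
p(15): 15−17=-2≡24 → y
j(9): 9−17=-8≡18 → s
z(25): 25−17=8 → i
t(19): 19−17=2 → c
f(5): 5−17=-12≡14 → o

ulzubysico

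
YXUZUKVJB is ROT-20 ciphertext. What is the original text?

EDAFAQBPH

Y(24): 24−20=4 → E
X(23): 23−20=3 → D
U(20): 20−20=0 → A
Z(25): 25−20=5 → F
U(20): 20−20=0 → A
K(10): 10−20=-10≡16 → Q
V(21): 21−20=1 → B
J(9): 9−20=-11≡15 → P
B(1): 1−20=-19≡7 → H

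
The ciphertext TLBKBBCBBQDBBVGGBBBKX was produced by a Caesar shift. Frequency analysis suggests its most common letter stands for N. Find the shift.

14

The most frequent ciphertext letter is B (appears 10 times).
B is position 1; N is position 13.
Shift = -12≡14.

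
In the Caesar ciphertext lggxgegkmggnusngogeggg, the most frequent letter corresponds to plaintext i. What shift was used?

24

The most frequent ciphertext letter is g (appears 11 times).
g is position 6; i is position 8.
Shift = -2≡24.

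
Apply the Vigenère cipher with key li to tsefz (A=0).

Repeat the key across the message: lilil
t(19)+l(11): 30≡4 → e
s(18)+i(8): 26≡0 → a
e(4)+l(11): 15 → p
f(5)+i(8): 13 → n
z(25)+l(11): 36≡10 → k

eapnk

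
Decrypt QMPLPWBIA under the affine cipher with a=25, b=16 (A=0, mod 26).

The inverse of 25 mod 26 is 25, since 25·25=625≡1. Apply D(y)=25·(y−16) mod 26:
Q(16): 25·(16−16)=0 → A
M(12): 25·(12−16)=-100≡4 → E
P(15): 25·(15−16)=-25≡1 → B
L(11): 25·(11−16)=-125≡5 → F
P(15): 25·(15−16)=-25≡1 → B
W(22): 25·(22−16)=150≡20 → U
B(1): 25·(1−16)=-375≡15 → P
I(8): 25·(8−16)=-200≡8 → I
A(0): 25·(0−16)=-400≡16 → Q

AEBFBUPIQ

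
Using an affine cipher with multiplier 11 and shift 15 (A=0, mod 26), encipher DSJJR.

WFKKU

D(3): 11·3+15=48≡22 → W
S(18): 11·18+15=213≡5 → F
J(9): 11·9+15=114≡10 → K
J(9): 11·9+15=114≡10 → K
R(17): 11·17+15=202≡20 → U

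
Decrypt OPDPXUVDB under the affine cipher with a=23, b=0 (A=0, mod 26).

The inverse of 23 mod 26 is 17, since 23·17=391≡1. Apply D(y)=17·(y−0) mod 26:
O(14): 17·(14−0)=238≡4 → E
P(15): 17·(15−0)=255≡21 → V
D(3): 17·(3−0)=51≡25 → Z
P(15): 17·(15−0)=255≡21 → V
X(23): 17·(23−0)=391≡1 → B
U(20): 17·(20−0)=340≡2 → C
V(21): 17·(21−0)=357≡19 → T
D(3): 17·(3−0)=51≡25 → Z
B(1): 17·(1−0)=17 → R

EVZVBCTZR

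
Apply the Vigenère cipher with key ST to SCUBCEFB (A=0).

KVMUUXXU

Repeat the key across the message: STSTSTST
S(18)+S(18): 36≡10 → K
C(2)+T(19): 21 → V
U(20)+S(18): 38≡12 → M
B(1)+T(19): 20 → U
C(2)+S(18): 20 → U
E(4)+T(19): 23 → X
F(5)+S(18): 23 → X
B(1)+T(19): 20 → U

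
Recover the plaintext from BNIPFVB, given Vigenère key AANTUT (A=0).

BNVWLCB

Repeat the key across the ciphertext: AANTUTA
B(1)−A(0): 1 → B
N(13)−A(0): 13 → N
I(8)−N(13): -5≡21 → V
P(15)−T(19): -4≡22 → W
F(5)−U(20): -15≡11 → L
V(21)−T(19): 2 → C
B(1)−A(0): 1 → B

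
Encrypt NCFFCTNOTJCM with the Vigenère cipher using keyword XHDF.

Repeat the key across the message: XHDFXHDFXHDF
N(13)+X(23): 36≡10 → K
C(2)+H(7): 9 → J
F(5)+D(3): 8 → I
F(5)+F(5): 10 → K
C(2)+X(23): 25 → Z
T(19)+H(7): 26≡0 → A
N(13)+D(3): 16 → Q
O(14)+F(5): 19 → T
T(19)+X(23): 42≡16 → Q
J(9)+H(7): 16 → Q
C(2)+D(3): 5 → F
M(12)+F(5): 17 → R

KJIKZAQTQQFR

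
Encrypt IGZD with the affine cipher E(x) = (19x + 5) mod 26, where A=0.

I(8): 19·8+5=157≡1 → B
G(6): 19·6+5=119≡15 → P
Z(25): 19·25+5=480≡12 → M
D(3): 19·3+5=62≡10 → K

BPMK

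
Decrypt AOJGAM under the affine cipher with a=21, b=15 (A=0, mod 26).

The inverse of 21 mod 26 is 5, since 21·5=105≡1. Apply D(y)=5·(y−15) mod 26:
A(0): 5·(0−15)=-75≡3 → D
O(14): 5·(14−15)=-5≡21 → V
J(9): 5·(9−15)=-30≡22 → W
G(6): 5·(6−15)=-45≡7 → H
A(0): 5·(0−15)=-75≡3 → D
M(12): 5·(12−15)=-15≡11 → L

DVWHDL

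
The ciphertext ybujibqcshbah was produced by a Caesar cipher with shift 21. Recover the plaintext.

y(24): 24−21=3 → d
b(1): 1−21=-20≡6 → g
u(20): 20−21=-1≡25 → z
j(9): 9−21=-12≡14 → o
i(8): 8−21=-13≡13 → n
b(1): 1−21=-20≡6 → g
q(16): 16−21=-5≡21 → v
c(2): 2−21=-19≡7 → h
s(18): 18−21=-3≡23 → x
h(7): 7−21=-14≡12 → m
b(1): 1−21=-20≡6 → g
a(0): 0−21=-21≡5 → f
h(7): 7−21=-14≡12 → m

dgzongvhxmgfm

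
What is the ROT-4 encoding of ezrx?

idvb

e(4): 4+4=8 → i
z(25): 25+4=29≡3 → d
r(17): 17+4=21 → v
x(23): 23+4=27≡1 → b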